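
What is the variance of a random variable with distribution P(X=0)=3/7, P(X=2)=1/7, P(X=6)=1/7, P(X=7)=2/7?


E[X] = 22/7, E[X^2] = 138/7
Var(X) = E[X^2] - (E[X])^2 = 138/7 - (22/7)^2 = 482/49

482/49


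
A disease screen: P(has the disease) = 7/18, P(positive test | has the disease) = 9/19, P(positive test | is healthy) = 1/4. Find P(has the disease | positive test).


P(A) = P(A|B)P(B) + P(A|B')P(B') = 9/19*7/18 + 1/4*11/18 = 461/1368
P(B|A) = P(A|B)P(B)/P(A) = (7/38)/(461/1368) = 252/461

252/461


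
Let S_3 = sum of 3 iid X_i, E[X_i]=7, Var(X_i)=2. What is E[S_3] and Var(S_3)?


E[S_n] = n*mu = 3*7 = 21
Var(S_n) = n*sigma^2 = 3*2 = 6

E[S_3]=21, Var(S_3)=6


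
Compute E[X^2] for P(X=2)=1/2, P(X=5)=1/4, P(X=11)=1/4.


E[X^2] = sum(g(x)*P(x))
= 4*1/2 + 25*1/4 + 121*1/4
= 77/2

77/2


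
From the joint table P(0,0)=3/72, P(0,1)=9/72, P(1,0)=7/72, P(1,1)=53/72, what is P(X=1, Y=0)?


Read from table: P(X=1, Y=0) = 7/72

7/72


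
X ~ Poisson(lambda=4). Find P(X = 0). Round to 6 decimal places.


P(X=0) = e^(-4) * 4^0 / 0!
≈ 0.01831563889 * 1 / 1
≈ 0.018316

0.018316


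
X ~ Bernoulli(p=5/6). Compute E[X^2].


For Bernoulli: X in {0,1}
E[X^2] = 0^2*(1-5/6) + 1^2*5/6 = 5/6

5/6


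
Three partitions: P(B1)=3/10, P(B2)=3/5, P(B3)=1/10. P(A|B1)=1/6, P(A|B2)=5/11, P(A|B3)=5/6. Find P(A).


P(A) = P(A|B1)P(B1) + P(A|B2)P(B2) + P(A|B3)P(B3)
= 1/6*3/10 + 5/11*3/5 + 5/6*1/10
= 1/20 + 3/11 + 1/12 = 67/165

67/165


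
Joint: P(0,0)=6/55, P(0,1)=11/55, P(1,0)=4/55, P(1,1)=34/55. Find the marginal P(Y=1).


P(Y=1) = P(0,1)+P(1,1) = 11/55 + 34/55 = 45/55 = 9/11

9/11


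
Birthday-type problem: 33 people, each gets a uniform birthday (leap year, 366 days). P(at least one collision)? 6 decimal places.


P(all different) = prod((366-i)/366 for i=0..32) = 0.225976
P(at least one match) = 1 - 0.225976 = 0.774024

0.774024


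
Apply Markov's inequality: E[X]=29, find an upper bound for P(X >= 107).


Markov: P(X >= a) <= E[X]/a
P(X >= 107) <= 29/107

29/107


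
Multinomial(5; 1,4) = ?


5! = 120
Denominator: 1!=1 * 4!=24
Coefficient = 120 / 24 = 5

5


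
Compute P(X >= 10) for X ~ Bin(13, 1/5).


P(X>=10) = P(X=10) + P(X=11) + P(X=12) + P(X=13)
= 18304/1220703125 + 1248/1220703125 + 52/1220703125 + 1/1220703125
= 3921/244140625

3921/244140625


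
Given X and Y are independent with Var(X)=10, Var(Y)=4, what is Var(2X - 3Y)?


Independence => Cov(X,Y)=0
Var(2X - 3Y) = 2^2*Var(X) + (-3)^2*Var(Y)
= 4*10 + 9*4 = 76

76


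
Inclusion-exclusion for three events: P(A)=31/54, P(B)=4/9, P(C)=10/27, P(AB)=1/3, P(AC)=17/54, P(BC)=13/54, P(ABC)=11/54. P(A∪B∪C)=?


P(A∪B∪C) = P(A)+P(B)+P(C) - P(AB)-P(AC)-P(BC) + P(ABC)
= 31/54+4/9+10/27 - 1/3-17/54-13/54 + 11/54
= 19/27

19/27


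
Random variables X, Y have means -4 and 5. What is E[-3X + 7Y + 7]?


E[-3X + 7Y + 7] = -3*E[X] + 7*E[Y] + 7
= (-3)*(-4) + (7)*(5) + (7)
= 12 + 35 + 7 = 54

54


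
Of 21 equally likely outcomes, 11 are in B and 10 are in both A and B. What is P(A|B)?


P(A|B) = P(A∩B)/P(B) = (10/21)/(11/21) = 10/11

10/11


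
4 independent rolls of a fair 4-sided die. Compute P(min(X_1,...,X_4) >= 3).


P(min >= 3) = P(all X_i >= 3) = (P(X_1 >= 3))^4
= (2/4)^4 = (1/2)^4 = 1/16

1/16


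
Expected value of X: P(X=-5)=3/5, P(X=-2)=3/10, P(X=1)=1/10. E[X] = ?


E[X] = sum(x * P(x))
= -5*3/5 - 2*3/10 + 1*1/10
= -7/2

-7/2


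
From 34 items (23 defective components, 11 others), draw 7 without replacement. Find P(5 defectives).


P(X=5) = C(23,5)*C(11,2) / C(34,7)
= 33649*55 / 5379616
= 1850695/5379616 = 168245/489056

168245/489056


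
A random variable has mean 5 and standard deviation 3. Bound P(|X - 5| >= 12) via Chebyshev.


k = 12/3 = 4
Chebyshev: P(|X-mu| >= k*sigma) <= 1/k^2 = 1/4^2 = 1/16

1/16


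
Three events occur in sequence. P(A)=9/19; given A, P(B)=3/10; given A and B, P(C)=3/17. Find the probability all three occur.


P(A∩B∩C) = P(A) * P(B|A) * P(C|A∩B)
= 9/19 * 3/10 * 3/17
= 27/190 * 3/17 = 81/3230

81/3230


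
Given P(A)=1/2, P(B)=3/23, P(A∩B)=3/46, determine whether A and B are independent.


P(A)*P(B) = 1/2*3/23 = 3/46
P(A∩B) = 3/46, which equals P(A)P(B), so independent

Yes, A and B are independent


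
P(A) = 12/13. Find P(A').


P(A') = 1 - P(A) = 1 - 12/13 = 1/13

1/13


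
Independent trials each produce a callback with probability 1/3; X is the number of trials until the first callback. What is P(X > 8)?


P(X > 8) = P(first 8 trials all fail) = (1-p)^8 = (2/3)^8 = 256/6561

256/6561


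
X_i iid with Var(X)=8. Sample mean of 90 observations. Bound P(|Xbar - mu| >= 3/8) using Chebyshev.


Var(Xbar) = Var(X)/n = 8/90
Chebyshev: P(|Xbar-mu| >= 3/8) <= Var(Xbar)/(3/8)^2 = (4/45)/(9/64) = 256/405

256/405


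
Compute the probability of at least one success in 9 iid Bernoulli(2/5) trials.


P(at least one) = 1 - P(none)
P(none) = (1 - 2/5)^9 = (3/5)^9 = 19683/1953125
P(at least one) = 1 - 19683/1953125 = 1933442/1953125

1933442/1953125


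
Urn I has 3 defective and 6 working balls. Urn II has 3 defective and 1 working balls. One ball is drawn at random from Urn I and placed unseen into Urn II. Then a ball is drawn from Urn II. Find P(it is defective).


P(transfer defective) = 3/9 = 1/3; P(transfer working) = 2/3
If defective transferred: Urn II has 4 defective of 5, so P(defective|defective moved) = 4/5
If working transferred: Urn II has 3 defective of 5, so P(defective|working moved) = 3/5
By total probability: P(defective) = 1/3*4/5 + 2/3*3/5 = 2/3

2/3


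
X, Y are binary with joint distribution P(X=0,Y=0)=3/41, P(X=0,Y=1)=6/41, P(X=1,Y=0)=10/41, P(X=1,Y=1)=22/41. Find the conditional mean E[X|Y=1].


P(Y=1) = 28/41
E[X|Y=1] = (0*6 + 1*22)/28 = 22/28 = 11/14

11/14


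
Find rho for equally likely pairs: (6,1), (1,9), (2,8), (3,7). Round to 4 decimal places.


Cov(X,Y) = -5.7500, Var(X) = 3.5000, Var(Y) = 9.6875
rho = Cov/(sqrt(VarX)*sqrt(VarY)) = -0.9875

-0.9875


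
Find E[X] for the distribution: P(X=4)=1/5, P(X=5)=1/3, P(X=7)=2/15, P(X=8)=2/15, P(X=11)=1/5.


E[X] = sum(x * P(x))
= 4*1/5 + 5*1/3 + 7*2/15 + 8*2/15 + 11*1/5
= 20/3

20/3


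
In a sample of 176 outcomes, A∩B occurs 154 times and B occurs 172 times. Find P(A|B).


P(A|B) = P(A∩B)/P(B) = (154/176)/(172/176) = 154/172 = 77/86

77/86


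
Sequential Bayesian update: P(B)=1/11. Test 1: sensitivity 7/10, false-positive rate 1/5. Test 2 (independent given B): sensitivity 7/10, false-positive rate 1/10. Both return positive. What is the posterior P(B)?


After test 1: P(+) = 7/10*1/11 + 1/5*10/11 = 27/110
P(B|+) = (7/110)/(27/110) = 7/27
After test 2 (use post1 as new prior): P(+) = 7/10*7/27 + 1/10*20/27 = 23/90
P(B|+,+) = (49/270)/(23/90) = 49/69

49/69


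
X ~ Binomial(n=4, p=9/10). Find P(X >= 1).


P(X>=1) = P(X=1) + P(X=2) + P(X=3) + P(X=4)
= 9/2500 + 243/5000 + 729/2500 + 6561/10000
= 9999/10000

9999/10000


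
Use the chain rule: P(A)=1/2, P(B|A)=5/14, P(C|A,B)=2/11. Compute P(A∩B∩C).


P(A∩B∩C) = P(A) * P(B|A) * P(C|A∩B)
= 1/2 * 5/14 * 2/11
= 5/28 * 2/11 = 5/154

5/154


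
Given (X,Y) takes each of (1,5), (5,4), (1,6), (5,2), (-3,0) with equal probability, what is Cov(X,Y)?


E[X]=9/5, E[Y]=17/5, E[XY]=41/5
Cov(X,Y) = E[XY] - E[X]E[Y] = 41/5 - 9/5*17/5 = 52/25

52/25


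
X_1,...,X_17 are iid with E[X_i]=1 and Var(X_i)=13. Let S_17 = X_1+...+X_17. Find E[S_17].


E[S_n] = n*E[X_1] = 17*1 = 17

17


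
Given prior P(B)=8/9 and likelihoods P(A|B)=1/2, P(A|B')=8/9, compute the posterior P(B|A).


P(A) = P(A|B)P(B) + P(A|B')P(B') = 1/2*8/9 + 8/9*1/9 = 44/81
P(B|A) = P(A|B)P(B)/P(A) = (4/9)/(44/81) = 9/11

9/11


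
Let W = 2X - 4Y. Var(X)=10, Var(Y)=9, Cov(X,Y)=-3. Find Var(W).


Var(2X - 4Y) = 2^2*Var(X) + (-4)^2*Var(Y) + 2*2*(-4)*Cov(X,Y)
= 4*10 + 16*9 - 16*(-3)
= 40 + 144 + 48 = 232

232


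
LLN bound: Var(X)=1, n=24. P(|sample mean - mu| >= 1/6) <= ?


Var(Xbar) = Var(X)/n = 1/24
Chebyshev: P(|Xbar-mu| >= 1/6) <= Var(Xbar)/(1/6)^2 = (1/24)/(1/36) = 3/2
Bound exceeds 1, so trivial bound: 1

1


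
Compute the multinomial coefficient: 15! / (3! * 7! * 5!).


15! = 1307674368000
Denominator: 3!=6 * 7!=5040 * 5!=120
Coefficient = 1307674368000 / 3628800 = 360360

360360


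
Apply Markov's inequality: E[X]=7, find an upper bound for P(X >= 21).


Markov: P(X >= a) <= E[X]/a
P(X >= 21) <= 7/21 = 1/3

1/3


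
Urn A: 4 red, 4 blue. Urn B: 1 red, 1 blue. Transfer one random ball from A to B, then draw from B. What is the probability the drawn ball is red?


P(transfer red) = 4/8 = 1/2; P(transfer blue) = 1/2
If red transferred: Urn II has 2 red of 3, so P(red|red moved) = 2/3
If blue transferred: Urn II has 1 red of 3, so P(red|blue moved) = 1/3
By total probability: P(red) = 1/2*2/3 + 1/2*1/3 = 1/2

1/2


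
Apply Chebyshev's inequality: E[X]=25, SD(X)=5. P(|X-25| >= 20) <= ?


k = 20/5 = 4
Chebyshev: P(|X-mu| >= k*sigma) <= 1/k^2 = 1/4^2 = 1/16

1/16


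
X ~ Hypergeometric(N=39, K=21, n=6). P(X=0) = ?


P(X=0) = C(21,0)*C(18,6) / C(39,6)
= 1*18564 / 3262623
= 18564/3262623 = 4/703

4/703


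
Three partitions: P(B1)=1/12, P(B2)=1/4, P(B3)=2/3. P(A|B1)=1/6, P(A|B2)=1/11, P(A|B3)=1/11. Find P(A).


P(A) = P(A|B1)P(B1) + P(A|B2)P(B2) + P(A|B3)P(B3)
= 1/6*1/12 + 1/11*1/4 + 1/11*2/3
= 1/72 + 1/44 + 2/33 = 7/72

7/72


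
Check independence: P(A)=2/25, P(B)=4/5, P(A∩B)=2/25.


P(A)*P(B) = 2/25*4/5 = 8/125
P(A∩B) = 2/25 != 8/125, so not independent

No, A and B are not independent


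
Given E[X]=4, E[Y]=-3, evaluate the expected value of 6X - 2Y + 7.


E[6X - 2Y + 7] = 6*E[X] - 2*E[Y] + 7
= (6)*(4) + (-2)*(-3) + (7)
= 24 + 6 + 7 = 37

37


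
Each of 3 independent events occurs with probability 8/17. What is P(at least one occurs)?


P(at least one) = 1 - P(none)
P(none) = (1 - 8/17)^3 = (9/17)^3 = 729/4913
P(at least one) = 1 - 729/4913 = 4184/4913

4184/4913


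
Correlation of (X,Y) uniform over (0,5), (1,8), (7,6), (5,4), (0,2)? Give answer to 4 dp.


Cov(X,Y) = 1.0000, Var(X) = 8.2400, Var(Y) = 4.0000
rho = Cov/(sqrt(VarX)*sqrt(VarY)) = 0.1742

0.1742


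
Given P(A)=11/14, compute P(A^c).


P(A') = 1 - P(A) = 1 - 11/14 = 3/14

3/14


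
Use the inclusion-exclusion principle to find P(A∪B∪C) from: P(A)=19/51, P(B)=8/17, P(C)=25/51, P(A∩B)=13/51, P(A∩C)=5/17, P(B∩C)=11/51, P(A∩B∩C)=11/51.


P(A∪B∪C) = P(A)+P(B)+P(C) - P(AB)-P(AC)-P(BC) + P(ABC)
= 19/51+8/17+25/51 - 13/51-5/17-11/51 + 11/51
= 40/51

40/51


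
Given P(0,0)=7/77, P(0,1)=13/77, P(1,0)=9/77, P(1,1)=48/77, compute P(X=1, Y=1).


Read from table: P(X=1, Y=1) = 48/77

48/77


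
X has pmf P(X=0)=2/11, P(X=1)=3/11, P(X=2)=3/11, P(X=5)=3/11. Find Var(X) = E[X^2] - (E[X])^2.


E[X] = 24/11, E[X^2] = 90/11
Var(X) = E[X^2] - (E[X])^2 = 90/11 - (24/11)^2 = 414/121

414/121


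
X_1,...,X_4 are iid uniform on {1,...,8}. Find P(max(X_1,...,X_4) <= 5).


P(max <= 5) = P(all X_i <= 5) = (P(X_1 <= 5))^4
= (5/8)^4 = 625/4096

625/4096


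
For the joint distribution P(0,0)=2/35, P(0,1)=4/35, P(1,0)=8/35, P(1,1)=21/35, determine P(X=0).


P(X=0) = P(0,0)+P(0,1) = 2/35 + 4/35 = 6/35

6/35


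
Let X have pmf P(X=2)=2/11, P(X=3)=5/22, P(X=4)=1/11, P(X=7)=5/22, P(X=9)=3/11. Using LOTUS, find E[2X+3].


E[2X+3] = sum(g(x)*P(x))
= 7*2/11 + 9*5/22 + 11*1/11 + 17*5/22 + 21*3/11
= 153/11

153/11


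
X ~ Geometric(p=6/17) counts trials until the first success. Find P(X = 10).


P(X=10) = (1-p)^9 * p = (11/17)^9 * 6/17
= 2357947691/118587876497 * 6/17 = 14147686146/2015993900449

14147686146/2015993900449


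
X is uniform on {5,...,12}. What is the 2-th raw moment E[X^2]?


E[X^2] = (1/8) * sum(x^2 for x=5..12)
= 620/8 = 155/2

155/2


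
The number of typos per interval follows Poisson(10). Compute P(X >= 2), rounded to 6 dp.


P(X>=2) = 1 - P(X<=1) = 1 - (e^(-10)*10^0/0! + e^(-10)*10^1/1!)
≈ 1 - (0.0000453999 + 0.0004539993)
= 1 - 0.0004993992 = 0.9995006008
≈ 0.999501

0.999501


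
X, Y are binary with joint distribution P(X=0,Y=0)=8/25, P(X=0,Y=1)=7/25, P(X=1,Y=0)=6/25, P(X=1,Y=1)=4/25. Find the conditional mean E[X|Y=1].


P(Y=1) = 11/25
E[X|Y=1] = (0*7 + 1*4)/11 = 4/11

4/11


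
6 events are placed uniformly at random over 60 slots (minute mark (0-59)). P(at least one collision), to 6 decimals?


P(all different) = prod((60-i)/60 for i=0..5) = 0.772590
P(at least one match) = 1 - 0.772590 = 0.227410

0.227410


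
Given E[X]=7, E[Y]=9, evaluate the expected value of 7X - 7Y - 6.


E[7X - 7Y - 6] = 7*E[X] - 7*E[Y] - 6
= (7)*(7) + (-7)*(9) + (-6)
= 49 - 63 - 6 = -20

-20


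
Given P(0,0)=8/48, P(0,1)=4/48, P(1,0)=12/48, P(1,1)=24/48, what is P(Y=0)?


P(Y=0) = P(0,0)+P(1,0) = 8/48 + 12/48 = 20/48 = 5/12

5/12


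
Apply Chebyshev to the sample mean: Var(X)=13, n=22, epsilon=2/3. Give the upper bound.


Var(Xbar) = Var(X)/n = 13/22
Chebyshev: P(|Xbar-mu| >= 2/3) <= Var(Xbar)/(2/3)^2 = (13/22)/(4/9) = 117/88
Bound exceeds 1, so trivial bound: 1

1


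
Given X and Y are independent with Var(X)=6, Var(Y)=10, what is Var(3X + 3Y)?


Independence => Cov(X,Y)=0
Var(3X + 3Y) = 3^2*Var(X) + 3^2*Var(Y)
= 9*6 + 9*10 = 144

144


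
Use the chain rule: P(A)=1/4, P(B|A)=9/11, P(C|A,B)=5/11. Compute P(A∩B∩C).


P(A∩B∩C) = P(A) * P(B|A) * P(C|A∩B)
= 1/4 * 9/11 * 5/11
= 9/44 * 5/11 = 45/484

45/484


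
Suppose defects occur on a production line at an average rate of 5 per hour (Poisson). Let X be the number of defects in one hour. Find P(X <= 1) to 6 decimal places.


P(X<=1) = e^(-5)*5^0/0! + e^(-5)*5^1/1!
≈ 0.0067379470 + 0.0336897350
= 0.0404276820
≈ 0.040428

0.040428


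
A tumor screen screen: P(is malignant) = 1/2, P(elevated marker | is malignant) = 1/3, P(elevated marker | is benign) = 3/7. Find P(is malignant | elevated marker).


P(A) = P(A|B)P(B) + P(A|B')P(B') = 1/3*1/2 + 3/7*1/2 = 8/21
P(B|A) = P(A|B)P(B)/P(A) = (1/6)/(8/21) = 7/16

7/16


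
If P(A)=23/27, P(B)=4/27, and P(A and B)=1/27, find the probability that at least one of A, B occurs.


P(A∪B) = P(A) + P(B) - P(A∩B)
= 23/27 + 4/27 - 1/27 = 26/27

26/27


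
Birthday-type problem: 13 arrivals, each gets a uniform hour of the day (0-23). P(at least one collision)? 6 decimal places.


P(all different) = prod((24-i)/24 for i=0..12) = 0.017734
P(at least one match) = 1 - 0.017734 = 0.982266

0.982266


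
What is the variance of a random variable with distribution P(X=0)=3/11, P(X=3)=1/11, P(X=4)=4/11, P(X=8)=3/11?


E[X] = 43/11, E[X^2] = 265/11
Var(X) = E[X^2] - (E[X])^2 = 265/11 - (43/11)^2 = 1066/121

1066/121


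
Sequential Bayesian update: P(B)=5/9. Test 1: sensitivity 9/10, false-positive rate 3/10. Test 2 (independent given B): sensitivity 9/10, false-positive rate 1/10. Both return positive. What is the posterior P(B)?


After test 1: P(+) = 9/10*5/9 + 3/10*4/9 = 19/30
P(B|+) = (1/2)/(19/30) = 15/19
After test 2 (use post1 as new prior): P(+) = 9/10*15/19 + 1/10*4/19 = 139/190
P(B|+,+) = (27/38)/(139/190) = 135/139

135/139


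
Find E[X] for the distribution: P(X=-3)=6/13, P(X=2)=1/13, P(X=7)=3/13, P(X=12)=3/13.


E[X] = sum(x * P(x))
= -3*6/13 + 2*1/13 + 7*3/13 + 12*3/13
= 41/13

41/13


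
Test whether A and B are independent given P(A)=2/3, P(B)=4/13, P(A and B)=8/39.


P(A)*P(B) = 2/3*4/13 = 8/39
P(A∩B) = 8/39, which equals P(A)P(B), so independent

Yes, A and B are independent


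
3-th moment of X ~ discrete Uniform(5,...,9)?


E[X^3] = (1/5) * sum(x^3 for x=5..9)
= 1925/5 = 385

385


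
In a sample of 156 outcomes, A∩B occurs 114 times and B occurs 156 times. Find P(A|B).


P(A|B) = P(A∩B)/P(B) = (114/156)/(156/156) = 114/156 = 19/26

19/26


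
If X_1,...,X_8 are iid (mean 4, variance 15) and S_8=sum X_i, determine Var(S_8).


By independence, Var(S_n) = n*Var(X_1) = 8*15 = 120

120


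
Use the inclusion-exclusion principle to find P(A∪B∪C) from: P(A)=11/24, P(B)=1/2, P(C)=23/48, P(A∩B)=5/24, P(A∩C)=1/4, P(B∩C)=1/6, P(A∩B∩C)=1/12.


P(A∪B∪C) = P(A)+P(B)+P(C) - P(AB)-P(AC)-P(BC) + P(ABC)
= 11/24+1/2+23/48 - 5/24-1/4-1/6 + 1/12
= 43/48

43/48


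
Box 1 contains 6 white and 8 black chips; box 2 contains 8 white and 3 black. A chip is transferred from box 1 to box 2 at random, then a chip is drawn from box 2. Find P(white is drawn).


P(transfer white) = 6/14 = 3/7; P(transfer black) = 4/7
If white transferred: Urn II has 9 white of 12, so P(white|white moved) = 3/4
If black transferred: Urn II has 8 white of 12, so P(white|black moved) = 2/3
By total probability: P(white) = 3/7*3/4 + 4/7*2/3 = 59/84

59/84


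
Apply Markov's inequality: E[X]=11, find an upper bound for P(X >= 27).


Markov: P(X >= a) <= E[X]/a
P(X >= 27) <= 11/27

11/27


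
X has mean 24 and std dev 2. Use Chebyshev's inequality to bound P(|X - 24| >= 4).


k = 4/2 = 2
Chebyshev: P(|X-mu| >= k*sigma) <= 1/k^2 = 1/2^2 = 1/4

1/4


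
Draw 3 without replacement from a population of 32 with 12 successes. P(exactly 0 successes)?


P(X=0) = C(12,0)*C(20,3) / C(32,3)
= 1*1140 / 4960
= 1140/4960 = 57/248

57/248


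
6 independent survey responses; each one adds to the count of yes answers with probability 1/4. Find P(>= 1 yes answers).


P(at least one) = 1 - P(none)
P(none) = (1 - 1/4)^6 = (3/4)^6 = 729/4096
P(at least one) = 1 - 729/4096 = 3367/4096

3367/4096


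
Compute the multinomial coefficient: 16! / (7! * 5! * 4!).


16! = 20922789888000
Denominator: 7!=5040 * 5!=120 * 4!=24
Coefficient = 20922789888000 / 14515200 = 1441440

1441440


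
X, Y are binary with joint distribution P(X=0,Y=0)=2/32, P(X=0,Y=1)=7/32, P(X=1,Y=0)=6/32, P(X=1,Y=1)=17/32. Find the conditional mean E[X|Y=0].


P(Y=0) = 8/32
E[X|Y=0] = (0*2 + 1*6)/8 = 6/8 = 3/4

3/4


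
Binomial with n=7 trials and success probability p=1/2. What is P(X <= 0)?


P(X<=0) = P(X=0)
= 1/128
= 1/128

1/128


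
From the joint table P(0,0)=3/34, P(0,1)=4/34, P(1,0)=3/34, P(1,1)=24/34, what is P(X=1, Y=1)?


Read from table: P(X=1, Y=1) = 24/34 = 12/17

12/17


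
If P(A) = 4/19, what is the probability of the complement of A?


P(A') = 1 - P(A) = 1 - 4/19 = 15/19

15/19


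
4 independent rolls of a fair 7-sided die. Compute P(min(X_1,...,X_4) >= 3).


P(min >= 3) = P(all X_i >= 3) = (P(X_1 >= 3))^4
= (5/7)^4 = 625/2401

625/2401


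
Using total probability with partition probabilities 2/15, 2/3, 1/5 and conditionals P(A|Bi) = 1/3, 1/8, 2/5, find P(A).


P(A) = P(A|B1)P(B1) + P(A|B2)P(B2) + P(A|B3)P(B3)
= 1/3*2/15 + 1/8*2/3 + 2/5*1/5
= 2/45 + 1/12 + 2/25 = 187/900

187/900


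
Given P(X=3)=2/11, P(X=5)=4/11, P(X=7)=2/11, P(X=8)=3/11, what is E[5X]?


E[5X] = sum(g(x)*P(x))
= 15*2/11 + 25*4/11 + 35*2/11 + 40*3/11
= 320/11

320/11


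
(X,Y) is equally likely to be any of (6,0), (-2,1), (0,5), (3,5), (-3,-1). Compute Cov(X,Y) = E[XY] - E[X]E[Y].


E[X]=4/5, E[Y]=2, E[XY]=16/5
Cov(X,Y) = E[XY] - E[X]E[Y] = 16/5 - 4/5*2 = 8/5

8/5


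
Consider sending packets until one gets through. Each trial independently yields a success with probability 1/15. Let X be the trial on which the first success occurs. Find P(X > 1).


P(X > 1) = P(first 1 trials all fail) = (1-p)^1 = (14/15)^1 = 14/15

14/15


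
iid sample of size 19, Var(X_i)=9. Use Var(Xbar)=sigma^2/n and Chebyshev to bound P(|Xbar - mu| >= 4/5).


Var(Xbar) = Var(X)/n = 9/19
Chebyshev: P(|Xbar-mu| >= 4/5) <= Var(Xbar)/(4/5)^2 = (9/19)/(16/25) = 225/304

225/304


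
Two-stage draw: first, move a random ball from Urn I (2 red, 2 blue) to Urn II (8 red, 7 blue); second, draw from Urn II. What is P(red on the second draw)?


P(transfer red) = 2/4 = 1/2; P(transfer blue) = 1/2
If red transferred: Urn II has 9 red of 16, so P(red|red moved) = 9/16
If blue transferred: Urn II has 8 red of 16, so P(red|blue moved) = 1/2
By total probability: P(red) = 1/2*9/16 + 1/2*1/2 = 17/32

17/32


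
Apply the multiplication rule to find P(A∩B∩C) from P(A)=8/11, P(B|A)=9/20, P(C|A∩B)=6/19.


P(A∩B∩C) = P(A) * P(B|A) * P(C|A∩B)
= 8/11 * 9/20 * 6/19
= 18/55 * 6/19 = 108/1045

108/1045


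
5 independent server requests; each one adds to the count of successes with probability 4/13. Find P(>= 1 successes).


P(at least one) = 1 - P(none)
P(none) = (1 - 4/13)^5 = (9/13)^5 = 59049/371293
P(at least one) = 1 - 59049/371293 = 312244/371293

312244/371293


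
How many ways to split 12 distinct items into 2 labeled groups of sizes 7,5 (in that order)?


12! = 479001600
Denominator: 7!=5040 * 5!=120
Coefficient = 479001600 / 604800 = 792

792


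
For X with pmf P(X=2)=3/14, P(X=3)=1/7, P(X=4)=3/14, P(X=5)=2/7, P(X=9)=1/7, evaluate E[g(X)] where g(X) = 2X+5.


E[2X+5] = sum(g(x)*P(x))
= 9*3/14 + 11*1/7 + 13*3/14 + 15*2/7 + 23*1/7
= 97/7

97/7


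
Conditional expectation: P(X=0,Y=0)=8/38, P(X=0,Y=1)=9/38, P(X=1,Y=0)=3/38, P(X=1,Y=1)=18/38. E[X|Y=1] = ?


P(Y=1) = 27/38
E[X|Y=1] = (0*9 + 1*18)/27 = 18/27 = 2/3

2/3


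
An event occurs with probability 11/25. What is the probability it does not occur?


P(A') = 1 - P(A) = 1 - 11/25 = 14/25

14/25


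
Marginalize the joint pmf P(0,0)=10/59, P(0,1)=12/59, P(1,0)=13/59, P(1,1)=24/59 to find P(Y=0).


P(Y=0) = P(0,0)+P(1,0) = 10/59 + 13/59 = 23/59

23/59


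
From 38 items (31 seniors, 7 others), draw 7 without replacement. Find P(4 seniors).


P(X=4) = C(31,4)*C(7,3) / C(38,7)
= 31465*35 / 12620256
= 1101275/12620256

1101275/12620256


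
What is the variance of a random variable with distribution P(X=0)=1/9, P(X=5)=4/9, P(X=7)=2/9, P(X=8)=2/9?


E[X] = 50/9, E[X^2] = 326/9
Var(X) = E[X^2] - (E[X])^2 = 326/9 - (50/9)^2 = 434/81

434/81


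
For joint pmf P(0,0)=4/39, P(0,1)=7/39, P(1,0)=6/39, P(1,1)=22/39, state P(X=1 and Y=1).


Read from table: P(X=1, Y=1) = 22/39

22/39


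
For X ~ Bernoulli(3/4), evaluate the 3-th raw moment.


For Bernoulli: X in {0,1}
E[X^3] = 0^3*(1-3/4) + 1^3*3/4 = 3/4

3/4


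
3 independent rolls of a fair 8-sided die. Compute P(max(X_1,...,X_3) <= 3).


P(max <= 3) = P(all X_i <= 3) = (P(X_1 <= 3))^3
= (3/8)^3 = 27/512

27/512


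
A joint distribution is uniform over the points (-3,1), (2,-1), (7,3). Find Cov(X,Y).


E[X]=2, E[Y]=1, E[XY]=16/3
Cov(X,Y) = E[XY] - E[X]E[Y] = 16/3 - 2*1 = 10/3

10/3


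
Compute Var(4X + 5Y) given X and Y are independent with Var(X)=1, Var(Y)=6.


Independence => Cov(X,Y)=0
Var(4X + 5Y) = 4^2*Var(X) + 5^2*Var(Y)
= 16*1 + 25*6 = 166

166


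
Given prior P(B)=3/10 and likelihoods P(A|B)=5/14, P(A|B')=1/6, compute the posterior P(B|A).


P(A) = P(A|B)P(B) + P(A|B')P(B') = 5/14*3/10 + 1/6*7/10 = 47/210
P(B|A) = P(A|B)P(B)/P(A) = (3/28)/(47/210) = 45/94

45/94


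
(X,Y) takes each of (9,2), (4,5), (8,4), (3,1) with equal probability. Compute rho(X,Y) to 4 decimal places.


Cov(X,Y) = 0.2500, Var(X) = 6.5000, Var(Y) = 2.5000
rho = Cov/(sqrt(VarX)*sqrt(VarY)) = 0.0620

0.0620


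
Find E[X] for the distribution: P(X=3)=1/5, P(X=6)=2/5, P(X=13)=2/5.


E[X] = sum(x * P(x))
= 3*1/5 + 6*2/5 + 13*2/5
= 41/5

41/5


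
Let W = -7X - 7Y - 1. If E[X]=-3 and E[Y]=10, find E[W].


E[-7X - 7Y - 1] = -7*E[X] - 7*E[Y] - 1
= (-7)*(-3) + (-7)*(10) + (-1)
= 21 - 70 - 1 = -50

-50


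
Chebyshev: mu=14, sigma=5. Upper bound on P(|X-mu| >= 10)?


k = 10/5 = 2
Chebyshev: P(|X-mu| >= k*sigma) <= 1/k^2 = 1/2^2 = 1/4

1/4


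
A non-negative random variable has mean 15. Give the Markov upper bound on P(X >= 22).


Markov: P(X >= a) <= E[X]/a
P(X >= 22) <= 15/22

15/22


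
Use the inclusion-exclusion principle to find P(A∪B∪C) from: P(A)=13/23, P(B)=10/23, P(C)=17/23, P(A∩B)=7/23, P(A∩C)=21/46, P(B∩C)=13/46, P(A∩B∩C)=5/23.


P(A∪B∪C) = P(A)+P(B)+P(C) - P(AB)-P(AC)-P(BC) + P(ABC)
= 13/23+10/23+17/23 - 7/23-21/46-13/46 + 5/23
= 21/23

21/23


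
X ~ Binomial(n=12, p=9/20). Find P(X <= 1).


P(X<=1) = P(X=0) + P(X=1)
= 3138428376721/4096000000000000 + 7703415106497/1024000000000000
= 33952088802709/4096000000000000

33952088802709/4096000000000000


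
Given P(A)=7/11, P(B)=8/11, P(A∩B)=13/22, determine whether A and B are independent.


P(A)*P(B) = 7/11*8/11 = 56/121
P(A∩B) = 13/22 != 56/121, so not independent

No, A and B are not independent


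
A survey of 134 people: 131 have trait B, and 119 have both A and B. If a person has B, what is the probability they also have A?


P(A|B) = P(A∩B)/P(B) = (119/134)/(131/134) = 119/131

119/131


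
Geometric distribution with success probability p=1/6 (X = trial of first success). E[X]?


For geometric (trials until first success), E[X] = 1/p = 1/(1/6) = 6

6


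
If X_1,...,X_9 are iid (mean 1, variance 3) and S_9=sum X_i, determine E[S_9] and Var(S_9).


E[S_n] = n*mu = 9*1 = 9
Var(S_n) = n*sigma^2 = 9*3 = 27

E[S_9]=9, Var(S_9)=27


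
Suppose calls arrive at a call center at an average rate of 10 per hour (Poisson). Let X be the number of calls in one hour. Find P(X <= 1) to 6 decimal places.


P(X<=1) = e^(-10)*10^0/0! + e^(-10)*10^1/1!
≈ 0.0000453999 + 0.0004539993
= 0.0004993992
≈ 0.000499

0.000499


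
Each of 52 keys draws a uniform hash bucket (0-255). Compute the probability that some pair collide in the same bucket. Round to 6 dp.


P(all different) = prod((256-i)/256 for i=0..51) = 0.003823
P(at least one match) = 1 - 0.003823 = 0.996177

0.996177


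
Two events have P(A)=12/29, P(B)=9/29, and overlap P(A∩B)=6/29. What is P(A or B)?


P(A∪B) = P(A) + P(B) - P(A∩B)
= 12/29 + 9/29 - 6/29 = 15/29

15/29


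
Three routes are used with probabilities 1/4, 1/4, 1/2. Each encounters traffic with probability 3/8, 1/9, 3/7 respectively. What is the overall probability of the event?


P(A) = P(A|B1)P(B1) + P(A|B2)P(B2) + P(A|B3)P(B3)
= 3/8*1/4 + 1/9*1/4 + 3/7*1/2
= 3/32 + 1/36 + 3/14 = 677/2016

677/2016


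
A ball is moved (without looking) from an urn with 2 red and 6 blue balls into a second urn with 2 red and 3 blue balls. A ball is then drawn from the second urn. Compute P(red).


P(transfer red) = 2/8 = 1/4; P(transfer blue) = 3/4
If red transferred: Urn II has 3 red of 6, so P(red|red moved) = 1/2
If blue transferred: Urn II has 2 red of 6, so P(red|blue moved) = 1/3
By total probability: P(red) = 1/4*1/2 + 3/4*1/3 = 3/8

3/8


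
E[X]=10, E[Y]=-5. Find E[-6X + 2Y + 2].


E[-6X + 2Y + 2] = -6*E[X] + 2*E[Y] + 2
= (-6)*(10) + (2)*(-5) + (2)
= -60 - 10 + 2 = -68

-68


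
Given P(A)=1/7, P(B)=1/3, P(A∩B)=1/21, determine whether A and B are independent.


P(A)*P(B) = 1/7*1/3 = 1/21
P(A∩B) = 1/21, which equals P(A)P(B), so independent

Yes, A and B are independent


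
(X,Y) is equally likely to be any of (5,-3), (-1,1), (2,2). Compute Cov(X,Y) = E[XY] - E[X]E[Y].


E[X]=2, E[Y]=0, E[XY]=-4
Cov(X,Y) = E[XY] - E[X]E[Y] = -4 - 2*0 = -4

-4


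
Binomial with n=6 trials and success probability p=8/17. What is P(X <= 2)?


P(X<=2) = P(X=0) + P(X=1) + P(X=2)
= 531441/24137569 + 2834352/24137569 + 6298560/24137569
= 9664353/24137569

9664353/24137569


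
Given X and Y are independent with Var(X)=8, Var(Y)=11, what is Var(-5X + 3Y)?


Independence => Cov(X,Y)=0
Var(-5X + 3Y) = (-5)^2*Var(X) + 3^2*Var(Y)
= 25*8 + 9*11 = 299

299


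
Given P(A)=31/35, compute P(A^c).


P(A') = 1 - P(A) = 1 - 31/35 = 4/35

4/35


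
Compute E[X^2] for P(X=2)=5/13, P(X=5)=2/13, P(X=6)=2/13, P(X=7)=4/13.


E[X^2] = sum(g(x)*P(x))
= 4*5/13 + 25*2/13 + 36*2/13 + 49*4/13
= 26

26


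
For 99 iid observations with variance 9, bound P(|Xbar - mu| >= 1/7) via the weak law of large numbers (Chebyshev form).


Var(Xbar) = Var(X)/n = 9/99
Chebyshev: P(|Xbar-mu| >= 1/7) <= Var(Xbar)/(1/7)^2 = (1/11)/(1/49) = 49/11
Bound exceeds 1, so trivial bound: 1

1


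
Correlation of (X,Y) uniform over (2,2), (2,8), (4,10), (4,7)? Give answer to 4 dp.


Cov(X,Y) = 1.7500, Var(X) = 1.0000, Var(Y) = 8.6875
rho = Cov/(sqrt(VarX)*sqrt(VarY)) = 0.5937

0.5937


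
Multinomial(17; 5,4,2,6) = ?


17! = 355687428096000
Denominator: 5!=120 * 4!=24 * 2!=2 * 6!=720
Coefficient = 355687428096000 / 4147200 = 85765680

85765680


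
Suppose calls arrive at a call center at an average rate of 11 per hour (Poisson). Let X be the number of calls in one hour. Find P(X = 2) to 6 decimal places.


P(X=2) = e^(-11) * 11^2 / 2!
≈ 0.00001670170079 * 121 / 2
≈ 0.001010

0.001010


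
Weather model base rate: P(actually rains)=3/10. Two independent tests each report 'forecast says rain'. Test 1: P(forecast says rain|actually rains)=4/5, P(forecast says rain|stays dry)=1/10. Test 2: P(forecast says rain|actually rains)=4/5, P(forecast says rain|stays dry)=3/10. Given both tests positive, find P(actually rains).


After test 1: P(+) = 4/5*3/10 + 1/10*7/10 = 31/100
P(B|+) = (6/25)/(31/100) = 24/31
After test 2 (use post1 as new prior): P(+) = 4/5*24/31 + 3/10*7/31 = 213/310
P(B|+,+) = (96/155)/(213/310) = 64/71

64/71


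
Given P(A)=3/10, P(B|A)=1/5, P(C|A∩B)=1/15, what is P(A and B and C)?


P(A∩B∩C) = P(A) * P(B|A) * P(C|A∩B)
= 3/10 * 1/5 * 1/15
= 3/50 * 1/15 = 1/250

1/250


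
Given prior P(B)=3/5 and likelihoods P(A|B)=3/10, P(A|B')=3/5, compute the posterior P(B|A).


P(A) = P(A|B)P(B) + P(A|B')P(B') = 3/10*3/5 + 3/5*2/5 = 21/50
P(B|A) = P(A|B)P(B)/P(A) = (9/50)/(21/50) = 3/7

3/7


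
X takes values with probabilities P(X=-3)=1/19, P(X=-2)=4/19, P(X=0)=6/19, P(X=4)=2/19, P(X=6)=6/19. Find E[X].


E[X] = sum(x * P(x))
= -3*1/19 - 2*4/19 + 0*6/19 + 4*2/19 + 6*6/19
= 33/19

33/19


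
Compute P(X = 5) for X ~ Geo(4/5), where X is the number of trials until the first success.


P(X=5) = (1-p)^4 * p = (1/5)^4 * 4/5
= 1/625 * 4/5 = 4/3125

4/3125


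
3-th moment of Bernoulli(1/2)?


For Bernoulli: X in {0,1}
E[X^3] = 0^3*(1-1/2) + 1^3*1/2 = 1/2

1/2


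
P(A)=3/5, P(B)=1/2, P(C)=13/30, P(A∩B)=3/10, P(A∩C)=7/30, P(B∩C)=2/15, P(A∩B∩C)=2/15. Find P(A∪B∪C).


P(A∪B∪C) = P(A)+P(B)+P(C) - P(AB)-P(AC)-P(BC) + P(ABC)
= 3/5+1/2+13/30 - 3/10-7/30-2/15 + 2/15
= 1

1


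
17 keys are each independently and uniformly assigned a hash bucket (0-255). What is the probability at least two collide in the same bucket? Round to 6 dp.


P(all different) = prod((256-i)/256 for i=0..16) = 0.580976
P(at least one match) = 1 - 0.580976 = 0.419024

0.419024


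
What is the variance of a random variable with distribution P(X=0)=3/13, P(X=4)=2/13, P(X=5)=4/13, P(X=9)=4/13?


E[X] = 64/13, E[X^2] = 456/13
Var(X) = E[X^2] - (E[X])^2 = 456/13 - (64/13)^2 = 1832/169

1832/169


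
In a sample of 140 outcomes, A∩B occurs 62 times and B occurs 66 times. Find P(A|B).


P(A|B) = P(A∩B)/P(B) = (62/140)/(66/140) = 62/66 = 31/33

31/33


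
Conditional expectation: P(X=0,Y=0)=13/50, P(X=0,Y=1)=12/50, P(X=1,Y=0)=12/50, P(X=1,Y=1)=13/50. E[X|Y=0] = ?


P(Y=0) = 25/50
E[X|Y=0] = (0*13 + 1*12)/25 = 12/25

12/25


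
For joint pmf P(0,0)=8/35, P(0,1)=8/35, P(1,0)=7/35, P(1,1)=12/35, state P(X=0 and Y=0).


Read from table: P(X=0, Y=0) = 8/35

8/35


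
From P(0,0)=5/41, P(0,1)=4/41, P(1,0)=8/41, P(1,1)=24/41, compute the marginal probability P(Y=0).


P(Y=0) = P(0,0)+P(1,0) = 5/41 + 8/41 = 13/41

13/41


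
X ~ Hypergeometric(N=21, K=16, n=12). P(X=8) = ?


P(X=8) = C(16,8)*C(5,4) / C(21,12)
= 12870*5 / 293930
= 64350/293930 = 495/2261

495/2261


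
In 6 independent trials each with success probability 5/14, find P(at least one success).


P(at least one) = 1 - P(none)
P(none) = (1 - 5/14)^6 = (9/14)^6 = 531441/7529536
P(at least one) = 1 - 531441/7529536 = 6998095/7529536

6998095/7529536


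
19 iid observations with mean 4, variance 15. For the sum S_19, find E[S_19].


E[S_n] = n*E[X_1] = 19*4 = 76

76


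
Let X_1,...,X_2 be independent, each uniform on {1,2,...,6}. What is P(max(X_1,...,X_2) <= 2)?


P(max <= 2) = P(all X_i <= 2) = (P(X_1 <= 2))^2
= (2/6)^2 = (1/3)^2 = 1/9

1/9


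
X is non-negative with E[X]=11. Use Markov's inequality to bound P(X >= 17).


Markov: P(X >= a) <= E[X]/a
P(X >= 17) <= 11/17

11/17


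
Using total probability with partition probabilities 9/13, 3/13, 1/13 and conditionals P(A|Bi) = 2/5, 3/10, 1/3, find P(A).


P(A) = P(A|B1)P(B1) + P(A|B2)P(B2) + P(A|B3)P(B3)
= 2/5*9/13 + 3/10*3/13 + 1/3*1/13
= 18/65 + 9/130 + 1/39 = 29/78

29/78


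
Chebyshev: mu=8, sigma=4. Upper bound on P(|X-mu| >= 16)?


k = 16/4 = 4
Chebyshev: P(|X-mu| >= k*sigma) <= 1/k^2 = 1/4^2 = 1/16

1/16


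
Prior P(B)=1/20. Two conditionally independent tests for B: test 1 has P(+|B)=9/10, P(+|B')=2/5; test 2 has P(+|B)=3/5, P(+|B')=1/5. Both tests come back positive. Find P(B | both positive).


After test 1: P(+) = 9/10*1/20 + 2/5*19/20 = 17/40
P(B|+) = (9/200)/(17/40) = 9/85
After test 2 (use post1 as new prior): P(+) = 3/5*9/85 + 1/5*76/85 = 103/425
P(B|+,+) = (27/425)/(103/425) = 27/103

27/103


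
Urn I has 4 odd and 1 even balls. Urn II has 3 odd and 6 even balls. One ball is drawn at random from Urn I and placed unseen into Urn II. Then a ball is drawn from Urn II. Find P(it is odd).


P(transfer odd) = 4/5; P(transfer even) = 1/5
If odd transferred: Urn II has 4 odd of 10, so P(odd|odd moved) = 2/5
If even transferred: Urn II has 3 odd of 10, so P(odd|even moved) = 3/10
By total probability: P(odd) = 4/5*2/5 + 1/5*3/10 = 19/50

19/50


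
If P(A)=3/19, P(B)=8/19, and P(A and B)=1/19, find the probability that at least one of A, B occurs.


P(A∪B) = P(A) + P(B) - P(A∩B)
= 3/19 + 8/19 - 1/19 = 10/19

10/19


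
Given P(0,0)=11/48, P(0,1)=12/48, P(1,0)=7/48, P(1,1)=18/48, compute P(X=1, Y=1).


Read from table: P(X=1, Y=1) = 18/48 = 3/8

3/8


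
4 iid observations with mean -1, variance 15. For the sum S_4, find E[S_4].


E[S_n] = n*E[X_1] = 4*-1 = -4

-4


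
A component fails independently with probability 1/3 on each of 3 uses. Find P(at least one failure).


P(at least one) = 1 - P(none)
P(none) = (1 - 1/3)^3 = (2/3)^3 = 8/27
P(at least one) = 1 - 8/27 = 19/27

19/27


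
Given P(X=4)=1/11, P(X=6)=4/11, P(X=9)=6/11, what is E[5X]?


E[5X] = sum(g(x)*P(x))
= 20*1/11 + 30*4/11 + 45*6/11
= 410/11

410/11


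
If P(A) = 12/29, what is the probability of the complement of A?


P(A') = 1 - P(A) = 1 - 12/29 = 17/29

17/29


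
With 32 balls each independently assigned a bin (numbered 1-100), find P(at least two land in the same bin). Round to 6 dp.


P(all different) = prod((100-i)/100 for i=0..31) = 0.003763
P(at least one match) = 1 - 0.003763 = 0.996237

0.996237


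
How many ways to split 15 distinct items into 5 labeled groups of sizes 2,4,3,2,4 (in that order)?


15! = 1307674368000
Denominator: 2!=2 * 4!=24 * 3!=6 * 2!=2 * 4!=24
Coefficient = 1307674368000 / 13824 = 94594500

94594500


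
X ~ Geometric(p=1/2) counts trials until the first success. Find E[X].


For geometric (trials until first success), E[X] = 1/p = 1/(1/2) = 2

2


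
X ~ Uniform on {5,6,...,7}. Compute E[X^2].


E[X^2] = (1/3) * sum(x^2 for x=5..7)
= 110/3

110/3


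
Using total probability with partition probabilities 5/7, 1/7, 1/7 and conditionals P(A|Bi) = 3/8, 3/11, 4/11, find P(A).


P(A) = P(A|B1)P(B1) + P(A|B2)P(B2) + P(A|B3)P(B3)
= 3/8*5/7 + 3/11*1/7 + 4/11*1/7
= 15/56 + 3/77 + 4/77 = 221/616

221/616


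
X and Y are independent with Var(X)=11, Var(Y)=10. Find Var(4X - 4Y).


Independence => Cov(X,Y)=0
Var(4X - 4Y) = 4^2*Var(X) + (-4)^2*Var(Y)
= 16*11 + 16*10 = 336

336


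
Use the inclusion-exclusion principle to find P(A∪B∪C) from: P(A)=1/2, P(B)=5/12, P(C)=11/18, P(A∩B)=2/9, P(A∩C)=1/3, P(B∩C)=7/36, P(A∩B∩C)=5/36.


P(A∪B∪C) = P(A)+P(B)+P(C) - P(AB)-P(AC)-P(BC) + P(ABC)
= 1/2+5/12+11/18 - 2/9-1/3-7/36 + 5/36
= 11/12

11/12


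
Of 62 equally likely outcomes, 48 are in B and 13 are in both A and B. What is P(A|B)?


P(A|B) = P(A∩B)/P(B) = (13/62)/(48/62) = 13/48

13/48


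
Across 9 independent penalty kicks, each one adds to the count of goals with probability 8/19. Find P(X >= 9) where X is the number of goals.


P(X>=9) = P(X=9)
= 134217728/322687697779
= 134217728/322687697779

134217728/322687697779


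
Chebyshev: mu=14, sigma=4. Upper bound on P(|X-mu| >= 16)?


k = 16/4 = 4
Chebyshev: P(|X-mu| >= k*sigma) <= 1/k^2 = 1/4^2 = 1/16

1/16


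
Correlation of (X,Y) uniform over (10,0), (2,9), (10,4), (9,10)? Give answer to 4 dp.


Cov(X,Y) = -7.5625, Var(X) = 11.1875, Var(Y) = 16.1875
rho = Cov/(sqrt(VarX)*sqrt(VarY)) = -0.5620

-0.5620


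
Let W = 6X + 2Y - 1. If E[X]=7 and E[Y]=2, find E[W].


E[6X + 2Y - 1] = 6*E[X] + 2*E[Y] - 1
= (6)*(7) + (2)*(2) + (-1)
= 42 + 4 - 1 = 45

45


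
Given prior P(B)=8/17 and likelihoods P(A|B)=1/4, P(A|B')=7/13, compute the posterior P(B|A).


P(A) = P(A|B)P(B) + P(A|B')P(B') = 1/4*8/17 + 7/13*9/17 = 89/221
P(B|A) = P(A|B)P(B)/P(A) = (2/17)/(89/221) = 26/89

26/89


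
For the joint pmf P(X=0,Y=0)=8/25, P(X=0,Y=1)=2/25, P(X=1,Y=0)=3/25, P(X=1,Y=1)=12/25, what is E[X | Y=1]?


P(Y=1) = 14/25
E[X|Y=1] = (0*2 + 1*12)/14 = 12/14 = 6/7

6/7


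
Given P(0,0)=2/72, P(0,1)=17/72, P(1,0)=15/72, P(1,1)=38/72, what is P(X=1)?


P(X=1) = P(1,0)+P(1,1) = 15/72 + 38/72 = 53/72

53/72


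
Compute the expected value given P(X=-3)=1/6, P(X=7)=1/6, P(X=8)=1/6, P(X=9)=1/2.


E[X] = sum(x * P(x))
= -3*1/6 + 7*1/6 + 8*1/6 + 9*1/2
= 13/2

13/2


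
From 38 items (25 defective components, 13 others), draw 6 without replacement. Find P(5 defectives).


P(X=5) = C(25,5)*C(13,1) / C(38,6)
= 53130*13 / 2760681
= 690690/2760681 = 2990/11951

2990/11951


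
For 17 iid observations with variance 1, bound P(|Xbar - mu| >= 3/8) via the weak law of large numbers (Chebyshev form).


Var(Xbar) = Var(X)/n = 1/17
Chebyshev: P(|Xbar-mu| >= 3/8) <= Var(Xbar)/(3/8)^2 = (1/17)/(9/64) = 64/153

64/153


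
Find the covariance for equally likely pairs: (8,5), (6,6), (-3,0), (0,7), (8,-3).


E[X]=19/5, E[Y]=3, E[XY]=52/5
Cov(X,Y) = E[XY] - E[X]E[Y] = 52/5 - 19/5*3 = -1

-1


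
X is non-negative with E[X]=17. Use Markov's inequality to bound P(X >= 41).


Markov: P(X >= a) <= E[X]/a
P(X >= 41) <= 17/41

17/41


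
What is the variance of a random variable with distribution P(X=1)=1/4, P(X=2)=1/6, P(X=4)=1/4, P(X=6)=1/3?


E[X] = 43/12, E[X^2] = 203/12
Var(X) = E[X^2] - (E[X])^2 = 203/12 - (43/12)^2 = 587/144

587/144


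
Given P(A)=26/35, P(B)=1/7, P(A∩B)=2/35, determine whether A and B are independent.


P(A)*P(B) = 26/35*1/7 = 26/245
P(A∩B) = 2/35 != 26/245, so not independent

No, A and B are not independent


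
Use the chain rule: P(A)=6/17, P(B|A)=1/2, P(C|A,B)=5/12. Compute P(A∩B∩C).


P(A∩B∩C) = P(A) * P(B|A) * P(C|A∩B)
= 6/17 * 1/2 * 5/12
= 3/17 * 5/12 = 5/68

5/68


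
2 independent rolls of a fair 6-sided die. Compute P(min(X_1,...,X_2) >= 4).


P(min >= 4) = P(all X_i >= 4) = (P(X_1 >= 4))^2
= (3/6)^2 = (1/2)^2 = 1/4

1/4


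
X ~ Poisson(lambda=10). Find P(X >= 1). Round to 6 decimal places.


P(X>=1) = 1 - P(X<=0) = 1 - (e^(-10)*10^0/0!)
≈ 1 - 0.0000453999 = 0.9999546001
≈ 0.999955

0.999955


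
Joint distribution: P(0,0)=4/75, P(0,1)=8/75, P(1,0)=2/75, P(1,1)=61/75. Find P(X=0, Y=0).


Read from table: P(X=0, Y=0) = 4/75

4/75


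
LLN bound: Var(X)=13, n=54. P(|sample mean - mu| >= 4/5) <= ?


Var(Xbar) = Var(X)/n = 13/54
Chebyshev: P(|Xbar-mu| >= 4/5) <= Var(Xbar)/(4/5)^2 = (13/54)/(16/25) = 325/864

325/864
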